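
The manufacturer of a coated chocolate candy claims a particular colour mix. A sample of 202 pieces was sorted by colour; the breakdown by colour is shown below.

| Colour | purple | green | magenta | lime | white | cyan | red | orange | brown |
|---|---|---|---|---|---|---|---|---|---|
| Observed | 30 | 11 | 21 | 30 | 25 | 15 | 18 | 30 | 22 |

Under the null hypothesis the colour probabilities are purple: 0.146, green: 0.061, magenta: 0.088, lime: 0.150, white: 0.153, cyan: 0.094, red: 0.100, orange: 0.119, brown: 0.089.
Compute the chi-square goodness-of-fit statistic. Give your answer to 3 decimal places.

Expected counts E_i = n·p_i: 202×0.146 = 29.492, 202×0.061 = 12.322, 202×0.088 = 17.776, 202×0.150 = 30.3, 202×0.153 = 30.906, 202×0.094 = 18.988, 202×0.100 = 20.2, 202×0.119 = 24.038, 202×0.089 = 17.978.
χ² = (30−29.492)²/29.492 + (11−12.322)²/12.322 + (21−17.776)²/17.776 + (30−30.3)²/30.3 + (25−30.906)²/30.906 + (15−18.988)²/18.988 + (18−20.2)²/20.2 + (30−24.038)²/24.038 + (22−17.978)²/17.978
   = 0.0088 + 0.1418 + 0.5847 + 0.0030 + 1.1286 + 0.8376 + 0.2396 + 1.4787 + 0.8998
Sum = 5.323

5.323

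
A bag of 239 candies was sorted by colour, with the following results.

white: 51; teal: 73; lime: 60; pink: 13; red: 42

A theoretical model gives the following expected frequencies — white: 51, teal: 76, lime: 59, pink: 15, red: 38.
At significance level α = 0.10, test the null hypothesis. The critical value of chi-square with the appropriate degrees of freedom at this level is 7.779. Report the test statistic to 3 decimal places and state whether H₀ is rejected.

white: (51 − 51)²/51 = 0/51 = 0.0000
teal: (73 − 76)²/76 = 9/76 = 0.1184
lime: (60 − 59)²/59 = 1/59 = 0.0169
pink: (13 − 15)²/15 = 4/15 = 0.2667
red: (42 − 38)²/38 = 16/38 = 0.4211
Sum = 0.823
df = 4. Since 0.823 < 7.779, we do not reject H₀.

0.823; do not reject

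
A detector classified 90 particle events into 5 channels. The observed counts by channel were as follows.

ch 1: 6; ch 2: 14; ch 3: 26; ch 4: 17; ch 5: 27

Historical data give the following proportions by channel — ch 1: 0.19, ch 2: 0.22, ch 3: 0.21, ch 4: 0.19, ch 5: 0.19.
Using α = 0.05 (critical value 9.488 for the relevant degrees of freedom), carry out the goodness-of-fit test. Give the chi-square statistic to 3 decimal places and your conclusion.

Expected counts E_i = n·p_i: 90×0.19 = 17.1, 90×0.22 = 19.8, 90×0.21 = 18.9, 90×0.19 = 17.1, 90×0.19 = 17.1.
ch 1: (6 − 17.1)²/17.1 = 123.21/17.1 = 7.2053
ch 2: (14 − 19.8)²/19.8 = 33.64/19.8 = 1.6990
ch 3: (26 − 18.9)²/18.9 = 50.41/18.9 = 2.6672
ch 4: (17 − 17.1)²/17.1 = 0.01/17.1 = 0.0006
ch 5: (27 − 17.1)²/17.1 = 98.01/17.1 = 5.7316
Sum = 17.304
df = 4. Since 17.304 > 9.488, we reject H₀.

17.304; reject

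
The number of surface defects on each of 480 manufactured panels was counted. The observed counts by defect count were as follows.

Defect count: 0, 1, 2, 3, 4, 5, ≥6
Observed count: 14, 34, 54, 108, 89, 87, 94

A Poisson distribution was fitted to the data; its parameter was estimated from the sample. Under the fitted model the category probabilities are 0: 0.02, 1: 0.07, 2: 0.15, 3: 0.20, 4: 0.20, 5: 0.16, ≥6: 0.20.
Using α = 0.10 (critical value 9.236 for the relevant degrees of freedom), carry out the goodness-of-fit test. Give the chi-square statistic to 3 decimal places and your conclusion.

9.928; reject

Expected counts E_i = n·p_i: 480×0.02 = 9.6, 480×0.07 = 33.6, 480×0.15 = 72, 480×0.20 = 96, 480×0.20 = 96, 480×0.16 = 76.8, 480×0.20 = 96.
0: (14 − 9.6)²/9.6 = 19.36/9.6 = 2.0167
1: (34 − 33.6)²/33.6 = 0.16/33.6 = 0.0048
2: (54 − 72)²/72 = 324/72 = 4.5000
3: (108 − 96)²/96 = 144/96 = 1.5000
4: (89 − 96)²/96 = 49/96 = 0.5104
5: (87 − 76.8)²/76.8 = 104.04/76.8 = 1.3547
≥6: (94 − 96)²/96 = 4/96 = 0.0417
Sum = 9.928
df = 5. Since 9.928 > 9.236, we reject H₀.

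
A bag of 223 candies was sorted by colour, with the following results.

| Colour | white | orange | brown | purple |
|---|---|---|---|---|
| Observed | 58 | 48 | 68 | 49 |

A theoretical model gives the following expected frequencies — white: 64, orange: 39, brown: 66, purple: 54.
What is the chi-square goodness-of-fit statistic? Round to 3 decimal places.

cat         O        E   (O−E)²/E
white      58       64     0.5625
orange     48       39     2.0769
brown      68       66     0.0606
purple     49       54     0.4630
Sum = 3.163

3.163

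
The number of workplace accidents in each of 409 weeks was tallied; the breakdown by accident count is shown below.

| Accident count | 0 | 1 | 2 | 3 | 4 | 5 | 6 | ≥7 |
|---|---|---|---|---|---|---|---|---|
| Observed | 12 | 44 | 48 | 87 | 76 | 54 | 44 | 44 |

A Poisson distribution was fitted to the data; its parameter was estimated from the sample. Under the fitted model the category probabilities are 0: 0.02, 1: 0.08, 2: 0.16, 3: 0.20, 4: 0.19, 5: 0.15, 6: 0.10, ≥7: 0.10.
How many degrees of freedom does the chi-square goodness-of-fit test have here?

There are k = 8 categories and 1 parameter estimated from the data, so df = 8 − 1 − 1 = 6.

6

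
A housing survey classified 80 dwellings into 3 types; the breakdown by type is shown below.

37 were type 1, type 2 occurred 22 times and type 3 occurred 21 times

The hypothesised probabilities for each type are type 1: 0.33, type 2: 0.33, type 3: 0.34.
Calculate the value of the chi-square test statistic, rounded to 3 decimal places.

6.403

Expected counts E_i = n·p_i: 80×0.33 = 26.4, 80×0.33 = 26.4, 80×0.34 = 27.2.
type 1: (37 − 26.4)²/26.4 = 112.36/26.4 = 4.2561
type 2: (22 − 26.4)²/26.4 = 19.36/26.4 = 0.7333
type 3: (21 − 27.2)²/27.2 = 38.44/27.2 = 1.4132
Sum = 6.403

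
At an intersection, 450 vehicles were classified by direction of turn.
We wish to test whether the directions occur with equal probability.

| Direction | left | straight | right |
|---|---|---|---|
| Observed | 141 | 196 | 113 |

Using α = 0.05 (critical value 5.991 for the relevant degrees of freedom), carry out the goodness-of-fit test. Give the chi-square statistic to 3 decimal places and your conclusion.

23.773; reject

Expected count for each of the 3 categories: 450/3 = 150.
cat           O        E   (O−E)²/E
left        141      150     0.5400
straight    196      150    14.1067
right       113      150     9.1267
Sum = 23.773
df = 2. Since 23.773 > 5.991, we reject H₀.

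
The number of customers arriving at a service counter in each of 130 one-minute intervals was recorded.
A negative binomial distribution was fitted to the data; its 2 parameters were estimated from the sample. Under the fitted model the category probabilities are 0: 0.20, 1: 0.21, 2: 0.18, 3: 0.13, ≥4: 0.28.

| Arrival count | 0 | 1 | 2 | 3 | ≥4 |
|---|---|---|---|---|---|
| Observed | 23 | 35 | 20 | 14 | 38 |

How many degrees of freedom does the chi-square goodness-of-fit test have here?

2

There are k = 5 categories and 2 parameters estimated from the data, so df = 5 − 1 − 2 = 2.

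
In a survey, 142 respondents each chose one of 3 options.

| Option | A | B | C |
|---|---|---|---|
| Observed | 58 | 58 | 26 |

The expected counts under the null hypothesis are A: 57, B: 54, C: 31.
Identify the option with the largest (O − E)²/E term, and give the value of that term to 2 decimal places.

A: (58 − 57)²/57 = 1/57 = 0.018
B: (58 − 54)²/54 = 16/54 = 0.296
C: (26 − 31)²/31 = 25/31 = 0.806
The largest term is for C: 0.81.

C, 0.81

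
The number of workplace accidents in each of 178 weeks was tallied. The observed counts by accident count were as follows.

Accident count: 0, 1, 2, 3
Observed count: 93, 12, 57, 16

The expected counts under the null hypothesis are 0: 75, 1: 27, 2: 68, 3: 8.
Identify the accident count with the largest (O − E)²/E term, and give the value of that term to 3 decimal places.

1, 8.333

cat         O        E   (O−E)²/E
0          93       75     4.3200
1          12       27     8.3333
2          57       68     1.7794
3          16        8     8.0000
The largest term is for 1: 8.333.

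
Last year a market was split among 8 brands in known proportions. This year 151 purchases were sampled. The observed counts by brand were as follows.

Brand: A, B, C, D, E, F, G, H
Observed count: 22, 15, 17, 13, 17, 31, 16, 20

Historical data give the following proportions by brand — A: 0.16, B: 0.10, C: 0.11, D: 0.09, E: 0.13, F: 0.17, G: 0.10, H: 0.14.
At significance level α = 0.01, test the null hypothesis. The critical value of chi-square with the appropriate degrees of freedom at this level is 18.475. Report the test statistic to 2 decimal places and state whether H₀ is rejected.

1.80; do not reject

Expected counts E_i = n·p_i: 151×0.16 = 24.16, 151×0.10 = 15.1, 151×0.11 = 16.61, 151×0.09 = 13.59, 151×0.13 = 19.63, 151×0.17 = 25.67, 151×0.10 = 15.1, 151×0.14 = 21.14.
A: (22 − 24.16)²/24.16 = 4.6656/24.16 = 0.193
B: (15 − 15.1)²/15.1 = 0.01/15.1 = 0.001
C: (17 − 16.61)²/16.61 = 0.1521/16.61 = 0.009
D: (13 − 13.59)²/13.59 = 0.3481/13.59 = 0.026
E: (17 − 19.63)²/19.63 = 6.9169/19.63 = 0.352
F: (31 − 25.67)²/25.67 = 28.4089/25.67 = 1.107
G: (16 − 15.1)²/15.1 = 0.81/15.1 = 0.054
H: (20 − 21.14)²/21.14 = 1.2996/21.14 = 0.061
Sum = 1.80
df = 7. Since 1.80 < 18.475, we do not reject H₀.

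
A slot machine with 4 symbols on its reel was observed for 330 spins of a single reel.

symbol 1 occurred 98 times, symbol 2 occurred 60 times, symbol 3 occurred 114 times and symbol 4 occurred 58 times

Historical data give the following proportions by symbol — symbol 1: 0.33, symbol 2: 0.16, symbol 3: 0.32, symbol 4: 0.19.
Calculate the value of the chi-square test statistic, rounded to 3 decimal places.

Expected counts E_i = n·p_i: 330×0.33 = 108.9, 330×0.16 = 52.8, 330×0.32 = 105.6, 330×0.19 = 62.7.
cat           O        E   (O−E)²/E
symbol 1     98    108.9     1.0910
symbol 2     60     52.8     0.9818
symbol 3    114    105.6     0.6682
symbol 4     58     62.7     0.3523
Sum = 3.093

3.093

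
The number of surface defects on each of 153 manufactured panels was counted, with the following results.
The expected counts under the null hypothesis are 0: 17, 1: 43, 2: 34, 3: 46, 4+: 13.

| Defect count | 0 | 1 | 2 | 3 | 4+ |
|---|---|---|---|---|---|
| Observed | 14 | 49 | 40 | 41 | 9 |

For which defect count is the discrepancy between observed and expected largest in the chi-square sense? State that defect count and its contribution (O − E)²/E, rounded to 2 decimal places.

4+, 1.23

cat         O        E   (O−E)²/E
0          14       17      0.529
1          49       43      0.837
2          40       34      1.059
3          41       46      0.543
4+          9       13      1.231
The largest term is for 4+: 1.23.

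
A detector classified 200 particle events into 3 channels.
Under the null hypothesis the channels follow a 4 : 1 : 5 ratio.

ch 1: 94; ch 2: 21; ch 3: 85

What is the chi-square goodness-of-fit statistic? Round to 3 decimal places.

Ratio total = 10. Expected counts: 200×4/10 = 80, 200×1/10 = 20, 200×5/10 = 100.
cat         O        E   (O−E)²/E
ch 1       94       80     2.4500
ch 2       21       20     0.0500
ch 3       85      100     2.2500
Sum = 4.750

4.750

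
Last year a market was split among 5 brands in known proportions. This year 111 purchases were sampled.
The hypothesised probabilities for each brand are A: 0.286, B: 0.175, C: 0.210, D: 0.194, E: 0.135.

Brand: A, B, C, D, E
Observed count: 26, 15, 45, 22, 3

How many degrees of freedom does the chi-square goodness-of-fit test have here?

There are k = 5 categories and no parameters were estimated from the data, so df = 5 − 1 = 4.

4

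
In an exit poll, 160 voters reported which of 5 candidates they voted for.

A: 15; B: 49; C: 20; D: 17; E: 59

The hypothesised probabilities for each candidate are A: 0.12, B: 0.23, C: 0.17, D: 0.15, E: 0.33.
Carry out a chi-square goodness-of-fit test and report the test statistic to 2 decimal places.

Expected counts E_i = n·p_i: 160×0.12 = 19.2, 160×0.23 = 36.8, 160×0.17 = 27.2, 160×0.15 = 24, 160×0.33 = 52.8.
A: (15 − 19.2)²/19.2 = 17.64/19.2 = 0.919
B: (49 − 36.8)²/36.8 = 148.84/36.8 = 4.045
C: (20 − 27.2)²/27.2 = 51.84/27.2 = 1.906
D: (17 − 24)²/24 = 49/24 = 2.042
E: (59 − 52.8)²/52.8 = 38.44/52.8 = 0.728
Sum = 9.64

9.64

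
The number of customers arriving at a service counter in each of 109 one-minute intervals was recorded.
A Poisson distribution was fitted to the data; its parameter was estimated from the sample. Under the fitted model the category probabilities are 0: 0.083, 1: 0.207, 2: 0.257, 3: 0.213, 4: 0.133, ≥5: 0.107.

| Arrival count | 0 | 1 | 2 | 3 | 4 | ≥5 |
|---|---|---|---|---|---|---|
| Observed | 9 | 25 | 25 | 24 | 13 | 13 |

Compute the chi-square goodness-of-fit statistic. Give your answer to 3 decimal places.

Expected counts E_i = n·p_i: 109×0.083 = 9.047, 109×0.207 = 22.563, 109×0.257 = 28.013, 109×0.213 = 23.217, 109×0.133 = 14.497, 109×0.107 = 11.663.
0: (9 − 9.047)²/9.047 = 0.002209/9.047 = 0.0002
1: (25 − 22.563)²/22.563 = 5.938969/22.563 = 0.2632
2: (25 − 28.013)²/28.013 = 9.078169/28.013 = 0.3241
3: (24 − 23.217)²/23.217 = 0.613089/23.217 = 0.0264
4: (13 − 14.497)²/14.497 = 2.241009/14.497 = 0.1546
≥5: (13 − 11.663)²/11.663 = 1.787569/11.663 = 0.1533
Sum = 0.922

0.922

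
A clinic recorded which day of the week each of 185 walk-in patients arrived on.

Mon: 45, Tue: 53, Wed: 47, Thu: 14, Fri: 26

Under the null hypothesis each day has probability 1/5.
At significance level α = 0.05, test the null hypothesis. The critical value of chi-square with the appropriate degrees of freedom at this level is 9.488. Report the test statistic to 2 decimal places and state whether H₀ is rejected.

28.92; reject

Expected count for each of the 5 categories: 185/5 = 37.
χ² = (45−37)²/37 + (53−37)²/37 + (47−37)²/37 + (14−37)²/37 + (26−37)²/37
   = 1.730 + 6.919 + 2.703 + 14.297 + 3.270
Sum = 28.92
df = 4. Since 28.92 > 9.488, we reject H₀.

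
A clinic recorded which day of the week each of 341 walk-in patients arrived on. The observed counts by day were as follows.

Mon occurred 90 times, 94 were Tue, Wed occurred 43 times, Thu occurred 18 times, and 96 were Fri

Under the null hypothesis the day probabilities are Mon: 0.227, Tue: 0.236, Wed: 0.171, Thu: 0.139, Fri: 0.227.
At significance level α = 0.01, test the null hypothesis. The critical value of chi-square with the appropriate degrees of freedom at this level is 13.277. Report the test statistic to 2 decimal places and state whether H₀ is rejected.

Expected counts E_i = n·p_i: 341×0.227 = 77.407, 341×0.236 = 80.476, 341×0.171 = 58.311, 341×0.139 = 47.399, 341×0.227 = 77.407.
χ² = (90−77.407)²/77.407 + (94−80.476)²/80.476 + (43−58.311)²/58.311 + (18−47.399)²/47.399 + (96−77.407)²/77.407
   = 2.049 + 2.273 + 4.020 + 18.235 + 4.466
Sum = 31.04
df = 4. Since 31.04 > 13.277, we reject H₀.

31.04; reject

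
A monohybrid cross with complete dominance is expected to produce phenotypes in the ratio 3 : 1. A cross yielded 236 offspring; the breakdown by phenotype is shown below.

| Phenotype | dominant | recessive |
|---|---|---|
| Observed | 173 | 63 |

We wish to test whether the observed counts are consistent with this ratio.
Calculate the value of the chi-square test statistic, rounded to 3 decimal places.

Ratio total = 4. Expected counts: 236×3/4 = 177, 236×1/4 = 59.
χ² = (173−177)²/177 + (63−59)²/59
   = 0.0904 + 0.2712
Sum = 0.362

0.362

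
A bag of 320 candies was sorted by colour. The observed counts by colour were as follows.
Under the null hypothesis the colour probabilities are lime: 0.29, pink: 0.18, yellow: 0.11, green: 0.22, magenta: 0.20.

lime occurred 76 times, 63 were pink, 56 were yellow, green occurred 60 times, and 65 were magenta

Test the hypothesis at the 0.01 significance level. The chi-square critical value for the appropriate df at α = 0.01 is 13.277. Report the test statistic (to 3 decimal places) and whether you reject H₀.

Expected counts E_i = n·p_i: 320×0.29 = 92.8, 320×0.18 = 57.6, 320×0.11 = 35.2, 320×0.22 = 70.4, 320×0.20 = 64.
cat          O        E   (O−E)²/E
lime        76     92.8     3.0414
pink        63     57.6     0.5063
yellow      56     35.2    12.2909
green       60     70.4     1.5364
magenta     65       64     0.0156
Sum = 17.391
df = 4. Since 17.391 > 13.277, we reject H₀.

17.391; reject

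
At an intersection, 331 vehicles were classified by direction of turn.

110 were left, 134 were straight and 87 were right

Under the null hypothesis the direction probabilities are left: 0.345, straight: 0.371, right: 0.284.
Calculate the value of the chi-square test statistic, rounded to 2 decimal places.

Expected counts E_i = n·p_i: 331×0.345 = 114.195, 331×0.371 = 122.801, 331×0.284 = 94.004.
χ² = (110−114.195)²/114.195 + (134−122.801)²/122.801 + (87−94.004)²/94.004
   = 0.154 + 1.021 + 0.522
Sum = 1.70

1.70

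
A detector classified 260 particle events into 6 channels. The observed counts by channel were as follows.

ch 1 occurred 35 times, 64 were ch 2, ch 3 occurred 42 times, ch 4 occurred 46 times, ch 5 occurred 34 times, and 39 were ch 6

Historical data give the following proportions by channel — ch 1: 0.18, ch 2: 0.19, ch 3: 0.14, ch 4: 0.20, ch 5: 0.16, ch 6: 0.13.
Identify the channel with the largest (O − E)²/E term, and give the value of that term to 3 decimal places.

ch 2, 4.315

Expected counts E_i = n·p_i: 260×0.18 = 46.8, 260×0.19 = 49.4, 260×0.14 = 36.4, 260×0.20 = 52, 260×0.16 = 41.6, 260×0.13 = 33.8.
χ² = (35−46.8)²/46.8 + (64−49.4)²/49.4 + (42−36.4)²/36.4 + (46−52)²/52 + (34−41.6)²/41.6 + (39−33.8)²/33.8
   = 2.9752 + 4.3150 + 0.8615 + 0.6923 + 1.3885 + 0.8000
The largest term is for ch 2: 4.315.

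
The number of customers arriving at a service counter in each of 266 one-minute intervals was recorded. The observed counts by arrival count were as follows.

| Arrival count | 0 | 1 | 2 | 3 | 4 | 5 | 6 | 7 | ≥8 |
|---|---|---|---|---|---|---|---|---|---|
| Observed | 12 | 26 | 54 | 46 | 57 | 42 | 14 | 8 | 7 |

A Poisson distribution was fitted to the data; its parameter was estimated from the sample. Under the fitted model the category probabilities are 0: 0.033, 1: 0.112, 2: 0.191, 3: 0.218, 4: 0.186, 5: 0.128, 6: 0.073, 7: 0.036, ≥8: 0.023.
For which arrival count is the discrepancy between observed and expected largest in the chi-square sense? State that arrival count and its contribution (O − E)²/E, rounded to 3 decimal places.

Expected counts E_i = n·p_i: 266×0.033 = 8.778, 266×0.112 = 29.792, 266×0.191 = 50.806, 266×0.218 = 57.988, 266×0.186 = 49.476, 266×0.128 = 34.048, 266×0.073 = 19.418, 266×0.036 = 9.576, 266×0.023 = 6.118.
0: (12 − 8.778)²/8.778 = 10.381284/8.778 = 1.1826
1: (26 − 29.792)²/29.792 = 14.379264/29.792 = 0.4827
2: (54 − 50.806)²/50.806 = 10.201636/50.806 = 0.2008
3: (46 − 57.988)²/57.988 = 143.712144/57.988 = 2.4783
4: (57 − 49.476)²/49.476 = 56.610576/49.476 = 1.1442
5: (42 − 34.048)²/34.048 = 63.234304/34.048 = 1.8572
6: (14 − 19.418)²/19.418 = 29.354724/19.418 = 1.5117
7: (8 − 9.576)²/9.576 = 2.483776/9.576 = 0.2594
≥8: (7 − 6.118)²/6.118 = 0.777924/6.118 = 0.1272
The largest term is for 3: 2.478.

3, 2.478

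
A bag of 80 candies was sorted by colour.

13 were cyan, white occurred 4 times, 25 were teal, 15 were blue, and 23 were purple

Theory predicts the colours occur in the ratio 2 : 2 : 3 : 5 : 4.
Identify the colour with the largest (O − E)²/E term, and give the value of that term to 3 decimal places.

teal, 6.667

Ratio total = 16. Expected counts: 80×2/16 = 10, 80×2/16 = 10, 80×3/16 = 15, 80×5/16 = 25, 80×4/16 = 20.
cat         O        E   (O−E)²/E
cyan       13       10     0.9000
white       4       10     3.6000
teal       25       15     6.6667
blue       15       25     4.0000
purple     23       20     0.4500
The largest term is for teal: 6.667.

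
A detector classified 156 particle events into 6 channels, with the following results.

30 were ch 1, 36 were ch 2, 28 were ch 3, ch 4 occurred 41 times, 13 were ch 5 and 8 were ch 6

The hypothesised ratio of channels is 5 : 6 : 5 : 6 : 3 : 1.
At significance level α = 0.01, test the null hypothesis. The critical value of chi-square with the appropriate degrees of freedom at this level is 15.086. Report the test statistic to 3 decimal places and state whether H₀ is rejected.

2.883; do not reject

Ratio total = 26. Expected counts: 156×5/26 = 30, 156×6/26 = 36, 156×5/26 = 30, 156×6/26 = 36, 156×3/26 = 18, 156×1/26 = 6.
cat         O        E   (O−E)²/E
ch 1       30       30     0.0000
ch 2       36       36     0.0000
ch 3       28       30     0.1333
ch 4       41       36     0.6944
ch 5       13       18     1.3889
ch 6        8        6     0.6667
Sum = 2.883
df = 5. Since 2.883 < 15.086, we do not reject H₀.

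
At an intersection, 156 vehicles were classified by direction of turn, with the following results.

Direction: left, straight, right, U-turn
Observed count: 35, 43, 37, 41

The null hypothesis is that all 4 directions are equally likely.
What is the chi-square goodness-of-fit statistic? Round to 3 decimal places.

Expected count for each of the 4 categories: 156/4 = 39.
cat           O        E   (O−E)²/E
left         35       39     0.4103
straight     43       39     0.4103
right        37       39     0.1026
U-turn       41       39     0.1026
Sum = 1.026

1.026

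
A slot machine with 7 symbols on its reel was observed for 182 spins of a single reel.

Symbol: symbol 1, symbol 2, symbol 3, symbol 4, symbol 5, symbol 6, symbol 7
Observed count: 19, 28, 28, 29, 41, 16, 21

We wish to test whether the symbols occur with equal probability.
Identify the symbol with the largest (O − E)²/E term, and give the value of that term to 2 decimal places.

symbol 5, 8.65

Under H₀ each category has probability 1/7, so each expected count is 182/7 = 26.
χ² = (19−26)²/26 + (28−26)²/26 + (28−26)²/26 + (29−26)²/26 + (41−26)²/26 + (16−26)²/26 + (21−26)²/26
   = 1.885 + 0.154 + 0.154 + 0.346 + 8.654 + 3.846 + 0.962
The largest term is for symbol 5: 8.65.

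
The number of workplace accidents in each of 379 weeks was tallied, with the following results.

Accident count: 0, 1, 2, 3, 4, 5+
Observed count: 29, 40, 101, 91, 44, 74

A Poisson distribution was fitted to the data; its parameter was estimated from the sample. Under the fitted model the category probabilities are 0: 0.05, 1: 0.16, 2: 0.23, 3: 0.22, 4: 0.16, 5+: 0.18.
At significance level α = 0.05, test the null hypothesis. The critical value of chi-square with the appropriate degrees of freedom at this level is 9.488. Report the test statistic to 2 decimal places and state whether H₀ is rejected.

Expected counts E_i = n·p_i: 379×0.05 = 18.95, 379×0.16 = 60.64, 379×0.23 = 87.17, 379×0.22 = 83.38, 379×0.16 = 60.64, 379×0.18 = 68.22.
χ² = (29−18.95)²/18.95 + (40−60.64)²/60.64 + (101−87.17)²/87.17 + (91−83.38)²/83.38 + (44−60.64)²/60.64 + (74−68.22)²/68.22
   = 5.330 + 7.025 + 2.194 + 0.696 + 4.566 + 0.490
Sum = 20.30
df = 4. Since 20.30 > 9.488, we reject H₀.

20.30; reject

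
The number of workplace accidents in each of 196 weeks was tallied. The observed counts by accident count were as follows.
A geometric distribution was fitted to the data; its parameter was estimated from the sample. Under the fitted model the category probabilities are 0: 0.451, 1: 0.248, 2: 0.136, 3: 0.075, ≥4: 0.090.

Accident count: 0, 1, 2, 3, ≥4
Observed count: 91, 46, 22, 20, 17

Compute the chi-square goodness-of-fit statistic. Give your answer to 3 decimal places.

Expected counts E_i = n·p_i: 196×0.451 = 88.396, 196×0.248 = 48.608, 196×0.136 = 26.656, 196×0.075 = 14.7, 196×0.090 = 17.64.
cat         O        E   (O−E)²/E
0          91   88.396     0.0767
1          46   48.608     0.1399
2          22   26.656     0.8133
3          20     14.7     1.9109
≥4         17    17.64     0.0232
Sum = 2.964

2.964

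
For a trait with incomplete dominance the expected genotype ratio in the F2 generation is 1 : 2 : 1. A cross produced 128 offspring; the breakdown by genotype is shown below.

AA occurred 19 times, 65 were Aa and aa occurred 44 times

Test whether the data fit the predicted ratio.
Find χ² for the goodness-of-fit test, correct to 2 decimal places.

9.80

Ratio total = 4. Expected counts: 128×1/4 = 32, 128×2/4 = 64, 128×1/4 = 32.
AA: (19 − 32)²/32 = 169/32 = 5.281
Aa: (65 − 64)²/64 = 1/64 = 0.016
aa: (44 − 32)²/32 = 144/32 = 4.500
Sum = 9.80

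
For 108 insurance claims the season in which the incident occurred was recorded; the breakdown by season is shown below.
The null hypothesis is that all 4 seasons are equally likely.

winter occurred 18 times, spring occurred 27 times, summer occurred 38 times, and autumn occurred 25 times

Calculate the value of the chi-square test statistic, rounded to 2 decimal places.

Under H₀ each category has probability 1/4, so each expected count is 108/4 = 27.
winter: (18 − 27)²/27 = 81/27 = 3.000
spring: (27 − 27)²/27 = 0/27 = 0.000
summer: (38 − 27)²/27 = 121/27 = 4.481
autumn: (25 − 27)²/27 = 4/27 = 0.148
Sum = 7.63

7.63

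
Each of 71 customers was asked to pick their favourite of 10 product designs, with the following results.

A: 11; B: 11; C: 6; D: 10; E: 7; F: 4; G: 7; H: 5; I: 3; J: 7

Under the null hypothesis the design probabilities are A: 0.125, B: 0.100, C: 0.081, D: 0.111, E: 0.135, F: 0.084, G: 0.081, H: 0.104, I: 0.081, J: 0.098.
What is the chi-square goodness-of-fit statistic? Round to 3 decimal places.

Expected counts E_i = n·p_i: 71×0.125 = 8.875, 71×0.100 = 7.1, 71×0.081 = 5.751, 71×0.111 = 7.881, 71×0.135 = 9.585, 71×0.084 = 5.964, 71×0.081 = 5.751, 71×0.104 = 7.384, 71×0.081 = 5.751, 71×0.098 = 6.958.
A: (11 − 8.875)²/8.875 = 4.515625/8.875 = 0.5088
B: (11 − 7.1)²/7.1 = 15.21/7.1 = 2.1423
C: (6 − 5.751)²/5.751 = 0.062001/5.751 = 0.0108
D: (10 − 7.881)²/7.881 = 4.490161/7.881 = 0.5697
E: (7 − 9.585)²/9.585 = 6.682225/9.585 = 0.6972
F: (4 − 5.964)²/5.964 = 3.857296/5.964 = 0.6468
G: (7 − 5.751)²/5.751 = 1.560001/5.751 = 0.2713
H: (5 − 7.384)²/7.384 = 5.683456/7.384 = 0.7697
I: (3 − 5.751)²/5.751 = 7.568001/5.751 = 1.3159
J: (7 − 6.958)²/6.958 = 0.001764/6.958 = 0.0003
Sum = 6.933

6.933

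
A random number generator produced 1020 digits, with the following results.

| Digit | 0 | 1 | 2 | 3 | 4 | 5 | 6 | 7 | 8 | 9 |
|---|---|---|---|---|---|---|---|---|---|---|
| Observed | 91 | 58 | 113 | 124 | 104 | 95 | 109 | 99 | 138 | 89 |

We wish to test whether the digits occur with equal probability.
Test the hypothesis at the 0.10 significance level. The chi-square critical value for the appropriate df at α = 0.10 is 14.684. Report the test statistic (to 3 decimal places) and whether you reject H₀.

41.549; reject

Expected count for each of the 10 categories: 1020/10 = 102.
0: (91 − 102)²/102 = 121/102 = 1.1863
1: (58 − 102)²/102 = 1936/102 = 18.9804
2: (113 − 102)²/102 = 121/102 = 1.1863
3: (124 − 102)²/102 = 484/102 = 4.7451
4: (104 − 102)²/102 = 4/102 = 0.0392
5: (95 − 102)²/102 = 49/102 = 0.4804
6: (109 − 102)²/102 = 49/102 = 0.4804
7: (99 − 102)²/102 = 9/102 = 0.0882
8: (138 − 102)²/102 = 1296/102 = 12.7059
9: (89 − 102)²/102 = 169/102 = 1.6569
Sum = 41.549
df = 9. Since 41.549 > 14.684, we reject H₀.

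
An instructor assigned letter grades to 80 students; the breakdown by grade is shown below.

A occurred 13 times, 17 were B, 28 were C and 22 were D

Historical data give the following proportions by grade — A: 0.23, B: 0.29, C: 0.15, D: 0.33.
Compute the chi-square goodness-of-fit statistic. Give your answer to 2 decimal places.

Expected counts E_i = n·p_i: 80×0.23 = 18.4, 80×0.29 = 23.2, 80×0.15 = 12, 80×0.33 = 26.4.
A: (13 − 18.4)²/18.4 = 29.16/18.4 = 1.585
B: (17 − 23.2)²/23.2 = 38.44/23.2 = 1.657
C: (28 − 12)²/12 = 256/12 = 21.333
D: (22 − 26.4)²/26.4 = 19.36/26.4 = 0.733
Sum = 25.31

25.31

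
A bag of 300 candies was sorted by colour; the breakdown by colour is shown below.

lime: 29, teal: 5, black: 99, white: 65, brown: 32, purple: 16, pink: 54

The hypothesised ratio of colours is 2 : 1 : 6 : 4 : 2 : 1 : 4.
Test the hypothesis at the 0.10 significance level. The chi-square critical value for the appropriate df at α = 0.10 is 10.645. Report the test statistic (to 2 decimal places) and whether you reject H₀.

8.82; do not reject

Ratio total = 20. Expected counts: 300×2/20 = 30, 300×1/20 = 15, 300×6/20 = 90, 300×4/20 = 60, 300×2/20 = 30, 300×1/20 = 15, 300×4/20 = 60.
lime: (29 − 30)²/30 = 1/30 = 0.033
teal: (5 − 15)²/15 = 100/15 = 6.667
black: (99 − 90)²/90 = 81/90 = 0.900
white: (65 − 60)²/60 = 25/60 = 0.417
brown: (32 − 30)²/30 = 4/30 = 0.133
purple: (16 − 15)²/15 = 1/15 = 0.067
pink: (54 − 60)²/60 = 36/60 = 0.600
Sum = 8.82
df = 6. Since 8.82 < 10.645, we do not reject H₀.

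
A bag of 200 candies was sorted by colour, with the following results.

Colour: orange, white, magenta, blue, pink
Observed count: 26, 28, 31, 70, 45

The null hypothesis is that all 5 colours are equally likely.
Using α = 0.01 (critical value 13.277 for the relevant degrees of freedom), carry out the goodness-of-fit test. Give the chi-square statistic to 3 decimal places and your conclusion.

Under H₀ each category has probability 1/5, so each expected count is 200/5 = 40.
χ² = (26−40)²/40 + (28−40)²/40 + (31−40)²/40 + (70−40)²/40 + (45−40)²/40
   = 4.9000 + 3.6000 + 2.0250 + 22.5000 + 0.6250
Sum = 33.650
df = 4. Since 33.650 > 13.277, we reject H₀.

33.650; reject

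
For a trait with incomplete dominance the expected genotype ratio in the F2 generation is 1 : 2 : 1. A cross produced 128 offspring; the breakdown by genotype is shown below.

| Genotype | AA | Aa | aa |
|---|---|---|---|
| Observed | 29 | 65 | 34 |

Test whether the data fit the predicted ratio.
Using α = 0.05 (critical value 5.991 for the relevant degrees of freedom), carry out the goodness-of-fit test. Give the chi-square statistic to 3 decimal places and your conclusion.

Ratio total = 4. Expected counts: 128×1/4 = 32, 128×2/4 = 64, 128×1/4 = 32.
χ² = (29−32)²/32 + (65−64)²/64 + (34−32)²/32
   = 0.2813 + 0.0156 + 0.1250
Sum = 0.422
df = 2. Since 0.422 < 5.991, we do not reject H₀.

0.422; do not reject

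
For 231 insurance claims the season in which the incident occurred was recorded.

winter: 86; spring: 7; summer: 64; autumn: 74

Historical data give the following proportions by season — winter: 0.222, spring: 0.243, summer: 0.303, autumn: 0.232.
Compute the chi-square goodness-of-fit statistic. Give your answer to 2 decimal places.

Expected counts E_i = n·p_i: 231×0.222 = 51.282, 231×0.243 = 56.133, 231×0.303 = 69.993, 231×0.232 = 53.592.
winter: (86 − 51.282)²/51.282 = 1205.339524/51.282 = 23.504
spring: (7 − 56.133)²/56.133 = 2414.051689/56.133 = 43.006
summer: (64 − 69.993)²/69.993 = 35.916049/69.993 = 0.513
autumn: (74 − 53.592)²/53.592 = 416.486464/53.592 = 7.771
Sum = 74.79

74.79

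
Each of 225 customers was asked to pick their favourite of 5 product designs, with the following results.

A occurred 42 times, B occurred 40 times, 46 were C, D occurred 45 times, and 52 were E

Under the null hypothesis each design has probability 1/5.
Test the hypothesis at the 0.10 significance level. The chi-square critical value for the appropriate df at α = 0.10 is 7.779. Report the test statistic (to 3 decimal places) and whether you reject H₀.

Under H₀ each category has probability 1/5, so each expected count is 225/5 = 45.
cat         O        E   (O−E)²/E
A          42       45     0.2000
B          40       45     0.5556
C          46       45     0.0222
D          45       45     0.0000
E          52       45     1.0889
Sum = 1.867
df = 4. Since 1.867 < 7.779, we do not reject H₀.

1.867; do not reject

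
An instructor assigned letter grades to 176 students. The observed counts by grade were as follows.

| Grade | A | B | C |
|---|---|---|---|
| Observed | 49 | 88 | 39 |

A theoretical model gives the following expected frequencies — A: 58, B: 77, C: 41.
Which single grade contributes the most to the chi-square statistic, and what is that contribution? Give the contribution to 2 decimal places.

B, 1.57

χ² = (49−58)²/58 + (88−77)²/77 + (39−41)²/41
   = 1.397 + 1.571 + 0.098
The largest term is for B: 1.57.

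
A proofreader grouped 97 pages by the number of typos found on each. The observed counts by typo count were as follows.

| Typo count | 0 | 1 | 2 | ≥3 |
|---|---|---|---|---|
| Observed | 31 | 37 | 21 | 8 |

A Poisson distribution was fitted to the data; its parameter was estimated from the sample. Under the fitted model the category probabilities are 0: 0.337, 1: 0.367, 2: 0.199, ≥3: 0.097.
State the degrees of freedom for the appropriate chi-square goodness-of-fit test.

There are k = 4 categories and 1 parameter estimated from the data, so df = 4 − 1 − 1 = 2.

2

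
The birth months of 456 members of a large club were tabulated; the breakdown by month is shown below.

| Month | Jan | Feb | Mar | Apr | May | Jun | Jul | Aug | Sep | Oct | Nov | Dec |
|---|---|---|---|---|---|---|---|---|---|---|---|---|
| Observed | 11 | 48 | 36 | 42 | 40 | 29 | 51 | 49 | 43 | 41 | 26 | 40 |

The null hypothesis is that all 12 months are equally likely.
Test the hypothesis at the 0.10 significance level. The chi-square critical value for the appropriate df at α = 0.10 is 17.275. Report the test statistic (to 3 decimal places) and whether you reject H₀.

Expected count for each of the 12 categories: 456/12 = 38.
Jan: (11 − 38)²/38 = 729/38 = 19.1842
Feb: (48 − 38)²/38 = 100/38 = 2.6316
Mar: (36 − 38)²/38 = 4/38 = 0.1053
Apr: (42 − 38)²/38 = 16/38 = 0.4211
May: (40 − 38)²/38 = 4/38 = 0.1053
Jun: (29 − 38)²/38 = 81/38 = 2.1316
Jul: (51 − 38)²/38 = 169/38 = 4.4474
Aug: (49 − 38)²/38 = 121/38 = 3.1842
Sep: (43 − 38)²/38 = 25/38 = 0.6579
Oct: (41 − 38)²/38 = 9/38 = 0.2368
Nov: (26 − 38)²/38 = 144/38 = 3.7895
Dec: (40 − 38)²/38 = 4/38 = 0.1053
Sum = 37.000
df = 11. Since 37.000 > 17.275, we reject H₀.

37.000; reject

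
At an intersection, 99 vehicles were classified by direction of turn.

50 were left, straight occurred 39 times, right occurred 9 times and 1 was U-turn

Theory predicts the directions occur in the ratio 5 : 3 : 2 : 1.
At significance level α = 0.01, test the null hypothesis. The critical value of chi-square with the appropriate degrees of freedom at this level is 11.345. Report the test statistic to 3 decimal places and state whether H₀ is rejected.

17.500; reject

Ratio total = 11. Expected counts: 99×5/11 = 45, 99×3/11 = 27, 99×2/11 = 18, 99×1/11 = 9.
χ² = (50−45)²/45 + (39−27)²/27 + (9−18)²/18 + (1−9)²/9
   = 0.5556 + 5.3333 + 4.5000 + 7.1111
Sum = 17.500
df = 3. Since 17.500 > 11.345, we reject H₀.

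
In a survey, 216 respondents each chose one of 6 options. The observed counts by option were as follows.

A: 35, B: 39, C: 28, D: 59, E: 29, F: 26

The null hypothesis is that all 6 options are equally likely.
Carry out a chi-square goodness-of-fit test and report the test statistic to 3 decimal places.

20.889

Expected count for each of the 6 categories: 216/6 = 36.
A: (35 − 36)²/36 = 1/36 = 0.0278
B: (39 − 36)²/36 = 9/36 = 0.2500
C: (28 − 36)²/36 = 64/36 = 1.7778
D: (59 − 36)²/36 = 529/36 = 14.6944
E: (29 − 36)²/36 = 49/36 = 1.3611
F: (26 − 36)²/36 = 100/36 = 2.7778
Sum = 20.889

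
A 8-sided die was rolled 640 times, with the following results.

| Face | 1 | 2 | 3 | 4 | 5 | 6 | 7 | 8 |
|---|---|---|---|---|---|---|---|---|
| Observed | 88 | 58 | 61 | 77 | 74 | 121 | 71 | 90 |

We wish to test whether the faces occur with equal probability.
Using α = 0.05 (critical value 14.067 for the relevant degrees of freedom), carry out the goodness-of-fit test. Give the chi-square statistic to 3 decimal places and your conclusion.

Under H₀ each category has probability 1/8, so each expected count is 640/8 = 80.
1: (88 − 80)²/80 = 64/80 = 0.8000
2: (58 − 80)²/80 = 484/80 = 6.0500
3: (61 − 80)²/80 = 361/80 = 4.5125
4: (77 − 80)²/80 = 9/80 = 0.1125
5: (74 − 80)²/80 = 36/80 = 0.4500
6: (121 − 80)²/80 = 1681/80 = 21.0125
7: (71 − 80)²/80 = 81/80 = 1.0125
8: (90 − 80)²/80 = 100/80 = 1.2500
Sum = 35.200
df = 7. Since 35.200 > 14.067, we reject H₀.

35.200; reject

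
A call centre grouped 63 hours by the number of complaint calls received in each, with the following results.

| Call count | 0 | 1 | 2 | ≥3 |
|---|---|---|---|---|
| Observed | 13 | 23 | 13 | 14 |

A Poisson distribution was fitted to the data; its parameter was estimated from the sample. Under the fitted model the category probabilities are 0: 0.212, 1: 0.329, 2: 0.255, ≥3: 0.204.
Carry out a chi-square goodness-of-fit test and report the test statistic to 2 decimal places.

Expected counts E_i = n·p_i: 63×0.212 = 13.356, 63×0.329 = 20.727, 63×0.255 = 16.065, 63×0.204 = 12.852.
cat         O        E   (O−E)²/E
0          13   13.356      0.009
1          23   20.727      0.249
2          13   16.065      0.585
≥3         14   12.852      0.103
Sum = 0.95

0.95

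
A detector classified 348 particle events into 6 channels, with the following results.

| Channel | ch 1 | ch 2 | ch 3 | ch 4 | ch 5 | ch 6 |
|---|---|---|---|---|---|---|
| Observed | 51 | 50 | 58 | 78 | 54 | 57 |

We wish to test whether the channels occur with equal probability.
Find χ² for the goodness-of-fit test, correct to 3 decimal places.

9.138

Under H₀ each category has probability 1/6, so each expected count is 348/6 = 58.
χ² = (51−58)²/58 + (50−58)²/58 + (58−58)²/58 + (78−58)²/58 + (54−58)²/58 + (57−58)²/58
   = 0.8448 + 1.1034 + 0.0000 + 6.8966 + 0.2759 + 0.0172
Sum = 9.138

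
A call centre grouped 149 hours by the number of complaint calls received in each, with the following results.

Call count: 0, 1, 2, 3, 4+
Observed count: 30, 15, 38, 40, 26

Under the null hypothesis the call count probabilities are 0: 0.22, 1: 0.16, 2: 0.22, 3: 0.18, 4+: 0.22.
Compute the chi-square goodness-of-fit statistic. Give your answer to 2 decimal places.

12.22

Expected counts E_i = n·p_i: 149×0.22 = 32.78, 149×0.16 = 23.84, 149×0.22 = 32.78, 149×0.18 = 26.82, 149×0.22 = 32.78.
χ² = (30−32.78)²/32.78 + (15−23.84)²/23.84 + (38−32.78)²/32.78 + (40−26.82)²/26.82 + (26−32.78)²/32.78
   = 0.236 + 3.278 + 0.831 + 6.477 + 1.402
Sum = 12.22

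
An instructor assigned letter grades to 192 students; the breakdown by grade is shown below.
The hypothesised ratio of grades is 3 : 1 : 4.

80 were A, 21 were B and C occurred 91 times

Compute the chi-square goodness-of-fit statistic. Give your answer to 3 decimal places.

Ratio total = 8. Expected counts: 192×3/8 = 72, 192×1/8 = 24, 192×4/8 = 96.
cat         O        E   (O−E)²/E
A          80       72     0.8889
B          21       24     0.3750
C          91       96     0.2604
Sum = 1.524

1.524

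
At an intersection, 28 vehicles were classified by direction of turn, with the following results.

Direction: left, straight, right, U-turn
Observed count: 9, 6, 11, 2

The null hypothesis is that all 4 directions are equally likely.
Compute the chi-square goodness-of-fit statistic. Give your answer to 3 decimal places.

Expected count for each of the 4 categories: 28/4 = 7.
χ² = (9−7)²/7 + (6−7)²/7 + (11−7)²/7 + (2−7)²/7
   = 0.5714 + 0.1429 + 2.2857 + 3.5714
Sum = 6.571

6.571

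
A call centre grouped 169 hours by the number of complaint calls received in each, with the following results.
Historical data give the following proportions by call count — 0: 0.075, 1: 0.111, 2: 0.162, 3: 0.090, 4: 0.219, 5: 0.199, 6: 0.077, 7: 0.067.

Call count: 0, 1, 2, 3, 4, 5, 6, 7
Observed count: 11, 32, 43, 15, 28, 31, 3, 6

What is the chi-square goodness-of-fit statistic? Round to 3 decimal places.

31.091

Expected counts E_i = n·p_i: 169×0.075 = 12.675, 169×0.111 = 18.759, 169×0.162 = 27.378, 169×0.090 = 15.21, 169×0.219 = 37.011, 169×0.199 = 33.631, 169×0.077 = 13.013, 169×0.067 = 11.323.
cat         O        E   (O−E)²/E
0          11   12.675     0.2214
1          32   18.759     9.3461
2          43   27.378     8.9140
3          15    15.21     0.0029
4          28   37.011     2.1939
5          31   33.631     0.2058
6           3   13.013     7.7046
7           6   11.323     2.5024
Sum = 31.091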